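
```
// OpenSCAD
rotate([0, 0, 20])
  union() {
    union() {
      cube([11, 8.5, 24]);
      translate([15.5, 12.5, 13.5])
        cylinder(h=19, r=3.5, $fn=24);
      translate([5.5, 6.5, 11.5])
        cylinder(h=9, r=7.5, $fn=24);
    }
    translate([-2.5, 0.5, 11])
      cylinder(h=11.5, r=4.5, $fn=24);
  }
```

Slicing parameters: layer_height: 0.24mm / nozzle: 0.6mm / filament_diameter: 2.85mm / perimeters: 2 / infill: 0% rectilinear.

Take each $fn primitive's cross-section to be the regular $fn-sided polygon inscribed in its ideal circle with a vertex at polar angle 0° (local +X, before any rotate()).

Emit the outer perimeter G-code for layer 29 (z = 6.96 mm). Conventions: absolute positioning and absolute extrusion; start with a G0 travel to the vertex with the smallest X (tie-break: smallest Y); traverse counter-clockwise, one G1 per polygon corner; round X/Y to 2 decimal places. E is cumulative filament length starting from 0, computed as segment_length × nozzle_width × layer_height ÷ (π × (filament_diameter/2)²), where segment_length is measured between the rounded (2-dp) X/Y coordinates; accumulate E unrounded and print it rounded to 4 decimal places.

G0 X-2.91 Y7.99 Z6.96
G1 X0.00 Y0.00 E0.1919
G1 X10.34 Y3.76 E0.4403
G1 X7.43 Y11.75 E0.6322
G1 X-2.91 Y7.99 E0.8806

At z = 6.96 mm: the cube is present — its section is the full 11×8.5 rectangle; the cylinder at (15.5, 12.5) does not reach this height (z outside [13.5, 32.5]); the cylinder at (5.5, 6.5) is not intersected at this z (z outside [11.5, 20.5]); Taking the union: only the 11×8.5 cube is present, so the union is just that shape — 1 connected region; the cylinder at (-2.5, 0.5) does not reach this height (z outside [11, 22.5]); Combining (union): only that combined region is present, so the union is just that shape — 1 connected region; (whole slice rotated 20° about Z — lengths, areas and connectivity unchanged). The outline is a single polygon with 4 vertices. Extrusion per mm of travel: 0.6 × 0.24 / (π × 1.425²) = 0.022573. Accumulating E over each segment gives final E = 0.8806.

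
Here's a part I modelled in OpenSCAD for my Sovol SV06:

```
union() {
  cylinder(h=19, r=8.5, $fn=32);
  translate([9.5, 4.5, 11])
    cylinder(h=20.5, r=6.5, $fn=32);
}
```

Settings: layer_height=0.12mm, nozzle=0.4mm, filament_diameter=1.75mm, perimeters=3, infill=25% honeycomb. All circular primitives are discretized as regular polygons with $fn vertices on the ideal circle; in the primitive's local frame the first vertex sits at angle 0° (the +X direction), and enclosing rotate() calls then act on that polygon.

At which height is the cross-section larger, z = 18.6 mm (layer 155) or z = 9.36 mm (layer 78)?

Layer 155 (z = 18.6): the cylinder: section is a regular 32-gon, circumradius r=8.5 (area = (32/2)·8.500²·sin(360°/32) = 225.52 mm²); the r=6.5 cylinder at (9.5, 4.5) gives a regular 32-gon of circumradius 6.5 (constant along its height) (area = (32/2)·6.500²·sin(360°/32) = 131.88 mm²); Merging all regions: the regions partially overlap — summed areas 357.41 mm² minus the doubly-counted overlap 32.10 mm² gives 325.30 mm² — area = 325.30 mm². So its area = 325.30 mm². Layer 78 (z = 9.36): the r=8.5 cylinder gives a regular 32-gon of circumradius 8.5 (constant along its height) (area = (32/2)·8.500²·sin(360°/32) = 225.52 mm²); the cylinder at (9.5, 4.5) does not reach this height (z outside [11, 31.5]); Combining (union): only the r=8.5 cylinder is present, so the union is just that shape — area = 225.52 mm². So its area = 225.52 mm². Layer 155 is larger (325.30 vs 225.52 mm²).

layer 155 (z = 18.6 mm)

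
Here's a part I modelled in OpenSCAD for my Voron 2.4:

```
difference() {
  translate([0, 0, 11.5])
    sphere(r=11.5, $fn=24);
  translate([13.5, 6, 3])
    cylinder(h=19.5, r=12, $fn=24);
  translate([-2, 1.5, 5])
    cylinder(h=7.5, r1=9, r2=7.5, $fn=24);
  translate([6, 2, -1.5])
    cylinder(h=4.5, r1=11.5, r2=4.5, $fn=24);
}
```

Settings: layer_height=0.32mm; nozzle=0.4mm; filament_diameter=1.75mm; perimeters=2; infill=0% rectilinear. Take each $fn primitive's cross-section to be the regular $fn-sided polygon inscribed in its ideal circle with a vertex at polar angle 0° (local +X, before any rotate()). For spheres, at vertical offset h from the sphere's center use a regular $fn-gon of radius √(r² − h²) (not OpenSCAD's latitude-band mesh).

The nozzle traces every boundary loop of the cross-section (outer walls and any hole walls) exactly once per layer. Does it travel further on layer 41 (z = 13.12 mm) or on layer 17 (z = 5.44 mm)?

layer 41 (z = 13.12 mm)

Layer 41 (z = 13.12): the r=11.5 sphere contributes a regular 24-gon of circumradius √(11.5²−1.62²) = 11.385 (perimeter = 2·24·11.385·sin(180°/24) = 71.33 mm); the cylinder at (13.5, 6): section is a regular 24-gon, circumradius r=12 (perimeter = 2·24·12.000·sin(180°/24) = 75.18 mm); the cone at (-2, 1.5) is absent (z outside [5, 12.5]); the cone at (6, 2) does not reach this height (z outside [-1.5, 3]); Subtracting the remaining from the first: starting from the r=11.5 sphere, the r=12 cylinder at (13.5, 6) partially overlaps it — only the 105.78 mm² overlap (of its 447.24 mm²) is removed, clipping the outline — boundary = 71.00 mm. So its perimeter = 71.00 mm. Layer 17 (z = 5.44): the r=11.5 sphere slices to a regular 24-gon of circumradius 9.774 (√(r²−h²) with h=6.06 from center) (perimeter = 2·24·9.774·sin(180°/24) = 61.24 mm); the r=12 cylinder at (13.5, 6) contributes a regular 24-gon of circumradius 12 (perimeter = 2·24·12.000·sin(180°/24) = 75.18 mm); the cone at (-2, 1.5) contributes a regular 24-gon of circumradius 8.912 (interpolated between r1=9 and r2=7.5 at t=0.059) (perimeter = 2·24·8.912·sin(180°/24) = 55.84 mm); the cone at (6, 2) is absent (z outside [-1.5, 3]); After the difference (first − rest): starting from the r=11.5 sphere, the r=12 cylinder at (13.5, 6) partially overlaps it — only the 74.64 mm² overlap (of its 447.24 mm²) is removed, clipping the outline; the cone at (-2, 1.5) partially overlaps it — only the 181.49 mm² overlap (of its 246.68 mm²) is removed, clipping the outline — boundary = 42.49 mm. So its perimeter = 42.49 mm. Layer 41 is larger (71.00 vs 42.49 mm).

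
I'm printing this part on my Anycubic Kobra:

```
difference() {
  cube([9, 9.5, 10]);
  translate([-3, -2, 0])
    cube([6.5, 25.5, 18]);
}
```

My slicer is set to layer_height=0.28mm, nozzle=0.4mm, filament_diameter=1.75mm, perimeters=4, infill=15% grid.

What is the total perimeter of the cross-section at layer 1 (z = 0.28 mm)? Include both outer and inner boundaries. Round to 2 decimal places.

At z = 0.28 mm: the cube (footprint 9×9.5) is included at this height (perimeter 37.00 mm); the cube at (-3, -2) is present — its section is the full 6.5×25.5 rectangle (perimeter 64.00 mm); Subtracting the remaining from the first: starting from the 9×9.5 cube, the 6.5×25.5 cube at (-3, -2) partially overlaps it — only the 33.25 mm² overlap (of its 165.75 mm²) is removed, clipping the outline — boundary = 30.00 mm. Overall, the cross-section is a single solid region. Total boundary length (outer) = 30.00 mm.

30.00 mm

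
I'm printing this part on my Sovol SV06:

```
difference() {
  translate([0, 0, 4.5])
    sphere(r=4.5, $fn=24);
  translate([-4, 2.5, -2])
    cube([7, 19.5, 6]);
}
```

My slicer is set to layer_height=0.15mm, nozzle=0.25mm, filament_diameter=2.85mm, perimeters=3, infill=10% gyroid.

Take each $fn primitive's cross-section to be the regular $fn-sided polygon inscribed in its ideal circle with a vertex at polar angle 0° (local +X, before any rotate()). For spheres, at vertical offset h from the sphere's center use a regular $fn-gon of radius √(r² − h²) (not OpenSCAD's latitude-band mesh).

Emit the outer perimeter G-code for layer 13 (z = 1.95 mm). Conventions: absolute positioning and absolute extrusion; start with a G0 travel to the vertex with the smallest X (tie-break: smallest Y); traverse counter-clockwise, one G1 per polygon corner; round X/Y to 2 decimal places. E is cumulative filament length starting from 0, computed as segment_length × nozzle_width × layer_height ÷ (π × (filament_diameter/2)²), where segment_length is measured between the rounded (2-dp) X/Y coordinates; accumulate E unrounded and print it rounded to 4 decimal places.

G0 X-3.71 Y0.00 Z1.95
G1 X-3.58 Y-0.96 E0.0057
G1 X-3.21 Y-1.85 E0.0114
G1 X-2.62 Y-2.62 E0.0171
G1 X-1.85 Y-3.21 E0.0228
G1 X-0.96 Y-3.58 E0.0284
G1 X0.00 Y-3.71 E0.0341
G1 X0.96 Y-3.58 E0.0398
G1 X1.85 Y-3.21 E0.0455
G1 X2.62 Y-2.62 E0.0512
G1 X3.21 Y-1.85 E0.0569
G1 X3.58 Y-0.96 E0.0626
G1 X3.71 Y0.00 E0.0683
G1 X3.58 Y0.96 E0.0739
G1 X3.21 Y1.85 E0.0796
G1 X2.72 Y2.50 E0.0844
G1 X-2.72 Y2.50 E0.1164
G1 X-3.21 Y1.85 E0.1212
G1 X-3.58 Y0.96 E0.1268
G1 X-3.71 Y0.00 E0.1325

At z = 1.95 mm: the r=4.5 sphere slices to a regular 24-gon of circumradius 3.708 (√(r²−h²) with h=2.55 from center); the 7×19.5 cube at (-4, 2.5) contributes its full rectangle; Taking the first minus the rest: starting from the r=4.5 sphere, the 7×19.5 cube at (-4, 2.5) partially overlaps it — only the 4.45 mm² overlap (of its 136.50 mm²) is removed, clipping the outline — 1 connected region. The outline is a single polygon with 19 vertices. Extrusion per mm of travel: 0.25 × 0.15 / (π × 1.425²) = 0.005878. Accumulating E over each segment gives final E = 0.1325.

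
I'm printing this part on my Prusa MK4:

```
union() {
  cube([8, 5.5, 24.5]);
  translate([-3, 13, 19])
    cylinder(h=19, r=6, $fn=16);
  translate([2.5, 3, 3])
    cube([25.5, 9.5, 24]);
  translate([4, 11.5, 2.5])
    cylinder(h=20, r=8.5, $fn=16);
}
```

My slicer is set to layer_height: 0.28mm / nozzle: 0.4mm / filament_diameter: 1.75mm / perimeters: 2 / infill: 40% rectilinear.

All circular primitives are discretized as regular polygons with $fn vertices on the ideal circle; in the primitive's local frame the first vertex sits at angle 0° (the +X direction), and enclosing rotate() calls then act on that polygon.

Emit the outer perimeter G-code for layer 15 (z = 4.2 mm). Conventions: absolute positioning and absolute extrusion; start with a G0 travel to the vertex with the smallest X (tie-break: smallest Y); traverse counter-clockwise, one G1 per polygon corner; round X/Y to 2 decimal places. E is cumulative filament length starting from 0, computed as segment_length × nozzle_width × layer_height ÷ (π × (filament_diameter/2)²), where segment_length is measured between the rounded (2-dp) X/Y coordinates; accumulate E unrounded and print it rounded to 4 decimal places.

G0 X-4.50 Y11.50 Z4.20
G1 X-3.85 Y8.25 E0.1543
G1 X-2.01 Y5.49 E0.3088
G1 X0.00 Y4.15 E0.4213
G1 X0.00 Y0.00 E0.6145
G1 X8.00 Y0.00 E0.9870
G1 X8.00 Y3.00 E1.1267
G1 X28.00 Y3.00 E2.0580
G1 X28.00 Y12.50 E2.5004
G1 X12.30 Y12.50 E3.2314
G1 X11.85 Y14.75 E3.3383
G1 X10.01 Y17.51 E3.4927
G1 X7.25 Y19.35 E3.6472
G1 X4.00 Y20.00 E3.8015
G1 X0.75 Y19.35 E3.9558
G1 X-2.01 Y17.51 E4.1103
G1 X-3.85 Y14.75 E4.2648
G1 X-4.50 Y11.50 E4.4191

At z = 4.2 mm: the 8×5.5 cube contributes its full rectangle; the cylinder at (-3, 13) does not reach this height (z outside [19, 38]); the cube at (2.5, 3) is present — its section is the full 25.5×9.5 rectangle; the cylinder at (4, 11.5): section is a regular 16-gon, circumradius r=8.5; Taking the union: the regions partially overlap (shared area 96.23 mm²), so overlapping operands fuse into one piece — 1 connected region. The outline is a single polygon with 17 vertices. Extrusion per mm of travel: 0.4 × 0.28 / (π × 0.875²) = 0.046564. Accumulating E over each segment gives final E = 4.4191.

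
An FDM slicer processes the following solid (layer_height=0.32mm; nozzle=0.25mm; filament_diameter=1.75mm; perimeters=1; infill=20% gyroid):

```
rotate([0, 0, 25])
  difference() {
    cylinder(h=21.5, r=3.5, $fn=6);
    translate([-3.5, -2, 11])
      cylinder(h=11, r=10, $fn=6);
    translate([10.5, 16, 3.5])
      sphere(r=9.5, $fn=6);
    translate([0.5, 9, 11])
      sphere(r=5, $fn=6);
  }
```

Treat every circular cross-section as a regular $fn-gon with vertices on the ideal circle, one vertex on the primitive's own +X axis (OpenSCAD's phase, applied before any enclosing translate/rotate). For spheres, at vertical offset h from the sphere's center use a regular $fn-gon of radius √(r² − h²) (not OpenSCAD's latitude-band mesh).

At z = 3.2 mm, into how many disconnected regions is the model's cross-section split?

1

At z = 3.2 mm: the r=3.5 cylinder contributes a regular 6-gon of circumradius 3.5; the cylinder at (-3.5, -2) is not intersected at this z (z outside [11, 22]); the r=9.5 sphere at (10.5, 16) contributes a regular 6-gon of circumradius √(9.5²−0.3²) = 9.495; the sphere at (0.5, 9) is absent (|z−center|=7.800 > r=5); After the difference (first − rest): starting from the r=3.5 cylinder, the r=9.5 sphere at (10.5, 16) misses the remaining region (no effect) — 1 connected region; (whole slice rotated 25° about Z — lengths, areas and connectivity unchanged). The result has 1 disconnected region.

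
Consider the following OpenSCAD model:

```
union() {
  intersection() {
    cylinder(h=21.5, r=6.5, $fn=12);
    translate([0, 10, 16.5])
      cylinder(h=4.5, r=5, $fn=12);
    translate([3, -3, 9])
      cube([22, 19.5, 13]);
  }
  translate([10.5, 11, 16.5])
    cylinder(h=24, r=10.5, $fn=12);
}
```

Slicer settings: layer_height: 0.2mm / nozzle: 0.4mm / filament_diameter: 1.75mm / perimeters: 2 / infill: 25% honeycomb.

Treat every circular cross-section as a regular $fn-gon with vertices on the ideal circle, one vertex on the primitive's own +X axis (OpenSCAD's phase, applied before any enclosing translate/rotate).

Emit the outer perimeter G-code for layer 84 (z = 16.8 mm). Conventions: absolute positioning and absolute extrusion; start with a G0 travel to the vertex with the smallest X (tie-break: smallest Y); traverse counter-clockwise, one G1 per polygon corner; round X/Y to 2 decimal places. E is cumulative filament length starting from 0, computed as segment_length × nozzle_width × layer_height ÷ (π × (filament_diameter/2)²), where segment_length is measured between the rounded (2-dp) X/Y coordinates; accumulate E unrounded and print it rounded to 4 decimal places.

At z = 16.8 mm: the cylinder: section is a regular 12-gon, circumradius r=6.5; the r=5 cylinder at (0, 10) contributes a regular 12-gon of circumradius 5; the cube at (3, -3) is present — its section is the full 22×19.5 rectangle; Taking the intersection: the r=5 cylinder at (0, 10) partially overlaps the r=6.5 cylinder; clipping to the common part keeps 4.17 mm²; the 22×19.5 cube at (3, -3) does not overlap the running intersection (empty) — nothing remains; the r=10.5 cylinder at (10.5, 11) contributes a regular 12-gon of circumradius 10.5; Combining (union): only the r=10.5 cylinder at (10.5, 11) is present, so the union is just that shape — 1 connected region. The outline is a single polygon with 12 vertices. Extrusion per mm of travel: 0.4 × 0.2 / (π × 0.875²) = 0.033260. Accumulating E over each segment gives final E = 2.1689.

G0 X0.00 Y11.00 Z16.80
G1 X1.41 Y5.75 E0.1808
G1 X5.25 Y1.91 E0.3614
G1 X10.50 Y0.50 E0.5422
G1 X15.75 Y1.91 E0.7230
G1 X19.59 Y5.75 E0.9037
G1 X21.00 Y11.00 E1.0845
G1 X19.59 Y16.25 E1.2653
G1 X15.75 Y20.09 E1.4459
G1 X10.50 Y21.50 E1.6267
G1 X5.25 Y20.09 E1.8075
G1 X1.41 Y16.25 E1.9881
G1 X0.00 Y11.00 E2.1689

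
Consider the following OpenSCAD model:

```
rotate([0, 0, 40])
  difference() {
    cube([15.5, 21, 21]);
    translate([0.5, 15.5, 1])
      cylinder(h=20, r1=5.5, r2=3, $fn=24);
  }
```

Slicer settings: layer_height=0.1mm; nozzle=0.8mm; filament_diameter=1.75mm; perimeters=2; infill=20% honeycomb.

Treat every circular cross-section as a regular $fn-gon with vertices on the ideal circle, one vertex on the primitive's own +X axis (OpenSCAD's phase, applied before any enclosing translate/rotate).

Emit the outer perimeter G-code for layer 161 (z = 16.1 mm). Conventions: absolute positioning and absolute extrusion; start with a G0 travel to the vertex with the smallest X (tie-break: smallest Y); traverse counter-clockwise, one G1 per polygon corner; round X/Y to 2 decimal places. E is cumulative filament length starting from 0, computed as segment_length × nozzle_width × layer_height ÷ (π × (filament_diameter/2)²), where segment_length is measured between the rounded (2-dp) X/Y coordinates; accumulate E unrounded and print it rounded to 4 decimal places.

At z = 16.1 mm: the cube (footprint 15.5×21) is included at this height; the cone at (0.5, 15.5): at t=0.755 of its height the radius interpolates to r₁+(r₂−r₁)t = 3.612, giving a regular 24-gon of that circumradius; Subtracting the remaining from the first: starting from the 15.5×21 cube, the cone at (0.5, 15.5) partially overlaps it — only the 23.85 mm² overlap (of its 40.53 mm²) is removed, clipping the outline — 1 connected region; (rotated 40° about Z; rotation is an isometry so areas/perimeters/island counts are preserved). The outline is a single polygon with 19 vertices. Extrusion per mm of travel: 0.8 × 0.1 / (π × 0.875²) = 0.033260. Accumulating E over each segment gives final E = 2.6017.

G0 X-13.50 Y16.09 Z16.10
G1 X-12.24 Y14.59 E0.0652
G1 X-11.90 Y14.96 E0.0819
G1 X-11.11 Y15.47 E0.1131
G1 X-10.21 Y15.75 E0.1445
G1 X-9.27 Y15.79 E0.1758
G1 X-8.34 Y15.59 E0.2074
G1 X-7.51 Y15.15 E0.2387
G1 X-6.81 Y14.52 E0.2700
G1 X-6.31 Y13.72 E0.3014
G1 X-6.02 Y12.82 E0.3328
G1 X-5.98 Y11.88 E0.3641
G1 X-6.19 Y10.96 E0.3955
G1 X-6.62 Y10.12 E0.4269
G1 X-7.26 Y9.43 E0.4582
G1 X-7.68 Y9.16 E0.4748
G1 X0.00 Y0.00 E0.8724
G1 X11.87 Y9.96 E1.3877
G1 X-1.62 Y26.05 E2.0861
G1 X-13.50 Y16.09 E2.6017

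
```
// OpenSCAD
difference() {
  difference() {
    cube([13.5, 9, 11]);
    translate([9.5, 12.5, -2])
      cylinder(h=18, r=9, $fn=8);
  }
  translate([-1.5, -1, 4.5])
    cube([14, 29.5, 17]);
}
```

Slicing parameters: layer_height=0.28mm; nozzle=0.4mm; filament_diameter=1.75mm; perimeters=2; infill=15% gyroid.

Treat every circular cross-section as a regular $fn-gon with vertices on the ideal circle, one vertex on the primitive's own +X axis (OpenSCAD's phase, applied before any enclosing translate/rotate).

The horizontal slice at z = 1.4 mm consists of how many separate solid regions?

1

At z = 1.4 mm: the cube (footprint 13.5×9) is included at this height; the r=9 cylinder at (9.5, 12.5) gives a regular 8-gon of circumradius 9 (constant along its height); Taking the first minus the rest: starting from the 13.5×9 cube, the r=9 cylinder at (9.5, 12.5) partially overlaps it — only the 47.00 mm² overlap (of its 229.10 mm²) is removed, clipping the outline — 1 connected region; the cube at (-1.5, -1) is absent (z outside [4.5, 21.5]); Taking the first minus the rest: none of the subtracted shapes is present at this height, so that combined region is unchanged — 1 connected region. The result has 1 disconnected region.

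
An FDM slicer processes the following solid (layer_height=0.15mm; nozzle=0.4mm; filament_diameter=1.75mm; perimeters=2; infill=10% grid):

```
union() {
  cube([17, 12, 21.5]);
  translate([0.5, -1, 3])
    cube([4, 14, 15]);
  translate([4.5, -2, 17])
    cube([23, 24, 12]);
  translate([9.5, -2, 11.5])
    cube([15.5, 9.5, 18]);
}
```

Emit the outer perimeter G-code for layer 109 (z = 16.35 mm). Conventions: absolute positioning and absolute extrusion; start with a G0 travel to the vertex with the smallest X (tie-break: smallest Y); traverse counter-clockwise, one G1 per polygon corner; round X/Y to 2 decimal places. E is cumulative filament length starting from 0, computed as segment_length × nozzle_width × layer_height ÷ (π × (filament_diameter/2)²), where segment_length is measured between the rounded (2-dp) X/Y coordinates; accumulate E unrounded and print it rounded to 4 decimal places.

At z = 16.35 mm: the cube is present — its section is the full 17×12 rectangle; the cube at (0.5, -1) (footprint 4×14) is included at this height; the cube at (4.5, -2) is not intersected at this z (z outside [17, 29]); the 15.5×9.5 cube at (9.5, -2) contributes its full rectangle; Taking the union: the regions partially overlap (shared area 104.25 mm²), so overlapping operands fuse into one piece — 1 connected region. The outline is a single polygon with 16 vertices. Extrusion per mm of travel: 0.4 × 0.15 / (π × 0.875²) = 0.024945. Accumulating E over each segment gives final E = 2.0455.

G0 X0.00 Y0.00 Z16.35
G1 X0.50 Y0.00 E0.0125
G1 X0.50 Y-1.00 E0.0374
G1 X4.50 Y-1.00 E0.1372
G1 X4.50 Y0.00 E0.1621
G1 X9.50 Y0.00 E0.2869
G1 X9.50 Y-2.00 E0.3368
G1 X25.00 Y-2.00 E0.7234
G1 X25.00 Y7.50 E0.9604
G1 X17.00 Y7.50 E1.1599
G1 X17.00 Y12.00 E1.2722
G1 X4.50 Y12.00 E1.5840
G1 X4.50 Y13.00 E1.6090
G1 X0.50 Y13.00 E1.7087
G1 X0.50 Y12.00 E1.7337
G1 X0.00 Y12.00 E1.7462
G1 X0.00 Y0.00 E2.0455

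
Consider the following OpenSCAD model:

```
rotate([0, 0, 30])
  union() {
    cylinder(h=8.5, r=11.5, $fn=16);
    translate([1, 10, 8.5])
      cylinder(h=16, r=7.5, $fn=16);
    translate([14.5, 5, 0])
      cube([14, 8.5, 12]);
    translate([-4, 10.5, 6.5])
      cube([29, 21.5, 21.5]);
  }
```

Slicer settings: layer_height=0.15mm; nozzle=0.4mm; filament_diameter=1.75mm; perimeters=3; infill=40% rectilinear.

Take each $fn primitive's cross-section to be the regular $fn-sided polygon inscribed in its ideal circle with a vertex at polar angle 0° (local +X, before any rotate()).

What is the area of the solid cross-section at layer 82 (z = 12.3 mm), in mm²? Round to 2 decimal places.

At z = 12.3 mm: the cylinder is absent (z outside [0, 8.5]); the r=7.5 cylinder at (1, 10) contributes a regular 16-gon of circumradius 7.5 (area = (16/2)·7.500²·sin(360°/16) = 172.21 mm²); the cube at (14.5, 5) is not intersected at this z (z outside [0, 12]); the cube at (-4, 10.5) is present — its section is the full 29×21.5 rectangle (area 623.50 mm²); Merging all regions: the regions partially overlap — summed areas 795.71 mm² minus the doubly-counted overlap 70.78 mm² gives 724.93 mm² — area = 724.93 mm²; (whole slice rotated 30° about Z — lengths, areas and connectivity unchanged). Overall, the cross-section is a single solid region. Net area = 724.93 mm².

724.93 mm²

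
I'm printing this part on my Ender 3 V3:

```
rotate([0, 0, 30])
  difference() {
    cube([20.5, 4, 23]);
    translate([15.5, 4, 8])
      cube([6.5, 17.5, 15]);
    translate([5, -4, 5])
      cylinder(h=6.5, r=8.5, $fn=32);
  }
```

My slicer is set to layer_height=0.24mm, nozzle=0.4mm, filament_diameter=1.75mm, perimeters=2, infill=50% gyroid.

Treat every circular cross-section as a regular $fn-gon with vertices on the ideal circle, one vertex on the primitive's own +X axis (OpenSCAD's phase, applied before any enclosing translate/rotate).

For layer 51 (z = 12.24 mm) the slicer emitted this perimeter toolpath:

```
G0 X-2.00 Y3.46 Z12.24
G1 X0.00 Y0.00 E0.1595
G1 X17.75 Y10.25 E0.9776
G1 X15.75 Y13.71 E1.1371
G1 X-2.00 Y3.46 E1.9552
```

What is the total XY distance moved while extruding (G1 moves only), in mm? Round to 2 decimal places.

48.99 mm

Sum the Euclidean lengths of each G1 segment: total = 48.99 mm.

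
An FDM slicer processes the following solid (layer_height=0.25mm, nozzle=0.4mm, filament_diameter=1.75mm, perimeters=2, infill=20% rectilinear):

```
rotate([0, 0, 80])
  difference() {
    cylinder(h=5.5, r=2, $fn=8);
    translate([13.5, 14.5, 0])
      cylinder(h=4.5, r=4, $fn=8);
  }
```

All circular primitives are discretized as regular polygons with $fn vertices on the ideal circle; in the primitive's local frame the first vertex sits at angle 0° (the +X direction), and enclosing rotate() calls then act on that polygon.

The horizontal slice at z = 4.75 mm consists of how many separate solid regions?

At z = 4.75 mm: the r=2 cylinder gives a regular 8-gon of circumradius 2 (constant along its height); the cylinder at (13.5, 14.5) is absent (z outside [0, 4.5]); After the difference (first − rest): none of the subtracted shapes is present at this height, so the r=2 cylinder is unchanged — 1 connected region; (rotated 80° about Z; rotation is an isometry so areas/perimeters/island counts are preserved). The result has 1 disconnected region.

1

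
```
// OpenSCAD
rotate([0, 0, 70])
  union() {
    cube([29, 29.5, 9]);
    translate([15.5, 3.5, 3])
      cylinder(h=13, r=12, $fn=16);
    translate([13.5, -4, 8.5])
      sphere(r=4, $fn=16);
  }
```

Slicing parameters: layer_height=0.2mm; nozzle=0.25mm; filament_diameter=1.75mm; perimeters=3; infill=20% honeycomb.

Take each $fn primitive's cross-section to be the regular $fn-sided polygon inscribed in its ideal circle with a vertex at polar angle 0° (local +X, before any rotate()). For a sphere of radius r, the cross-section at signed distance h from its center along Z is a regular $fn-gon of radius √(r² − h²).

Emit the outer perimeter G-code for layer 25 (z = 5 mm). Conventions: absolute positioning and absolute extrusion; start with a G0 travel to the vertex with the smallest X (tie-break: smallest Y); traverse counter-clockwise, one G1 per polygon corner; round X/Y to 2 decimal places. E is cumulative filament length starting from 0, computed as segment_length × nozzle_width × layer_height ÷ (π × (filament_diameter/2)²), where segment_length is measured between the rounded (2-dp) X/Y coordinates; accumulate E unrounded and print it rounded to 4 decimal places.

At z = 5 mm: the cube (footprint 29×29.5) is included at this height; the r=12 cylinder at (15.5, 3.5) contributes a regular 16-gon of circumradius 12; the r=4 sphere at (13.5, -4) contributes a regular 16-gon of circumradius √(4²−3.5²) = 1.936; Merging all regions: the regions partially overlap (shared area 313.47 mm²), so overlapping operands fuse into one piece — 1 connected region; (whole slice rotated 70° about Z — lengths, areas and connectivity unchanged). The outline is a single polygon with 13 vertices. Extrusion per mm of travel: 0.25 × 0.2 / (π × 0.875²) = 0.020788. Accumulating E over each segment gives final E = 2.5922.

G0 X-27.72 Y10.09 Z5.00
G1 X0.00 Y0.00 E0.6132
G1 X1.44 Y3.94 E0.7004
G1 X2.54 Y3.77 E0.7236
G1 X7.08 Y4.89 E0.8208
G1 X10.86 Y7.66 E0.9182
G1 X13.29 Y11.66 E1.0155
G1 X14.00 Y16.29 E1.1128
G1 X12.89 Y20.83 E1.2100
G1 X10.12 Y24.61 E1.3074
G1 X9.17 Y25.19 E1.3306
G1 X9.92 Y27.25 E1.3761
G1 X-17.80 Y37.34 E1.9893
G1 X-27.72 Y10.09 E2.5922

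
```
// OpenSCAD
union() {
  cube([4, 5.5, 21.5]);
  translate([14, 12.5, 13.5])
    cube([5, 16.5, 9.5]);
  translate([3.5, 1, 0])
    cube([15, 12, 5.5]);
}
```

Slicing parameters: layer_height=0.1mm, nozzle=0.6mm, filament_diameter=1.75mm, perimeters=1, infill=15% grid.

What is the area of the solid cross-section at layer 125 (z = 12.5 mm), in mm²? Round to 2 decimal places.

At z = 12.5 mm: the cube (footprint 4×5.5) is included at this height (area 22.00 mm²); the cube at (14, 12.5) does not reach this height (z outside [13.5, 23]); the cube at (3.5, 1) does not reach this height (z outside [0, 5.5]); Taking the union: only the 4×5.5 cube is present, so the union is just that shape — area = 22.00 mm². Overall, the cross-section is a single solid region. Net area = 22.00 mm².

22.00 mm²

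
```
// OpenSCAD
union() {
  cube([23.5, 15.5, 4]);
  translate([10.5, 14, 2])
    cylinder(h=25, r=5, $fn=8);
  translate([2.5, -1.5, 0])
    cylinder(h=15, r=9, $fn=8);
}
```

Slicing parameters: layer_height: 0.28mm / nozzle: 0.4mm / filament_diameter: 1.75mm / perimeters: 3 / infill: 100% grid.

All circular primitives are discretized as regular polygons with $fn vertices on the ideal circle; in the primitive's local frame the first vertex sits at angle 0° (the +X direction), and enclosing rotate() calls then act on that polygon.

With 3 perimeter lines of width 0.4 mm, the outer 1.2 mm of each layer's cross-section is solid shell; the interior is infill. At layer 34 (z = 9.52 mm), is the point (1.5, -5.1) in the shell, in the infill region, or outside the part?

At z = 9.52 mm: the cube is absent (z outside [0, 4]); the r=5 cylinder at (10.5, 14) gives a regular 8-gon of circumradius 5 (constant along its height); the r=9 cylinder at (2.5, -1.5) contributes a regular 8-gon of circumradius 9; Taking the union: the 2 present regions are separate (no shared area or edge), so areas and boundary lengths simply add and each stays a separate island — 2 connected regions. Overall, the cross-section has 2 separate islands. The nearest boundary edge runs (2.50, -10.50)→(-3.86, -7.86); distance from the point to it = 4.61 mm. (Shell/infill is judged within the island containing the point — the largest one.) The point is inside the cross-section and 4.61 mm from the nearest boundary — more than the 1.2 mm shell width (3 × 0.4), so it's in the infill interior.

infill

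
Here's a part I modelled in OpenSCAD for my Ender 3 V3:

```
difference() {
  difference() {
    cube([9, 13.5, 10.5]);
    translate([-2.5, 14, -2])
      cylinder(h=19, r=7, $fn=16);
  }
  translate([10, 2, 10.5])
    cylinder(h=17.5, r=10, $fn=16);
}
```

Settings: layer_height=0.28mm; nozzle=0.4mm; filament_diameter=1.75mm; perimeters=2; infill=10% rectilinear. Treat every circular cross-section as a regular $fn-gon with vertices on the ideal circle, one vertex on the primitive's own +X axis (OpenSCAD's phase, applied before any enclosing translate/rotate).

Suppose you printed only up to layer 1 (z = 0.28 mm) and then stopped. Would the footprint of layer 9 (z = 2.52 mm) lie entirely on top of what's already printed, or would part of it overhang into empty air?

Compare the two slices. At z = 0.28: the cube (footprint 9×13.5) is included at this height (area 121.50 mm²); the r=7 cylinder at (-2.5, 14) contributes a regular 16-gon of circumradius 7 (area = (16/2)·7.000²·sin(360°/16) = 150.01 mm²); Taking the first minus the rest: starting from the 9×13.5 cube (121.50 mm²), the r=7 cylinder at (-2.5, 14) partially overlaps it — only the 18.40 mm² overlap (of its 150.01 mm²) is removed, clipping the outline — area = 103.10 mm²; the cylinder at (10, 2) does not reach this height (z outside [10.5, 28]); Subtracting the remaining from the first: none of the subtracted shapes is present at this height, so the result so far is unchanged — area = 103.10 mm². At z = 2.52: the cube (footprint 9×13.5) is included at this height (area 121.50 mm²); the r=7 cylinder at (-2.5, 14) contributes a regular 16-gon of circumradius 7 (area = (16/2)·7.000²·sin(360°/16) = 150.01 mm²); Subtracting the remaining from the first: starting from the 9×13.5 cube (121.50 mm²), the r=7 cylinder at (-2.5, 14) partially overlaps it — only the 18.40 mm² overlap (of its 150.01 mm²) is removed, clipping the outline — area = 103.10 mm²; the cylinder at (10, 2) is not intersected at this z (z outside [10.5, 28]); After the difference (first − rest): none of the subtracted shapes is present at this height, so the result so far is unchanged — area = 103.10 mm². Checking containment: the cross-section at z = 2.52 is a subset of the cross-section at z = 0.28.

entirely on top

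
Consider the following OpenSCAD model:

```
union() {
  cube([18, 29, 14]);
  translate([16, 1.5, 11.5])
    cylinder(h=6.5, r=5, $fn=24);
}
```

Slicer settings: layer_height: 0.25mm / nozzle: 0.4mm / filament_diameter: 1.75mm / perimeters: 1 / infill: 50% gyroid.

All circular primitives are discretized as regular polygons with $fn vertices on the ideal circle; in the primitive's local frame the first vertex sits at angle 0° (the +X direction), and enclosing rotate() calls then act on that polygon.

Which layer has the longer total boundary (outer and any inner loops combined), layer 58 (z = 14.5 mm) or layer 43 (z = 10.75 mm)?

Layer 58 (z = 14.5): the cube is absent (z outside [0, 14]); the r=5 cylinder at (16, 1.5) gives a regular 24-gon of circumradius 5 (constant along its height) (perimeter = 2·24·5.000·sin(180°/24) = 31.33 mm); Taking the union: only the r=5 cylinder at (16, 1.5) is present, so the union is just that shape — boundary = 31.33 mm. So its perimeter = 31.33 mm. Layer 43 (z = 10.75): the cube (footprint 18×29) is included at this height (perimeter 94.00 mm); the cylinder at (16, 1.5) is absent (z outside [11.5, 18]); Merging all regions: only the 18×29 cube is present, so the union is just that shape — boundary = 94.00 mm. So its perimeter = 94.00 mm. Layer 43 is larger (94.00 vs 31.33 mm).

layer 43 (z = 10.75 mm)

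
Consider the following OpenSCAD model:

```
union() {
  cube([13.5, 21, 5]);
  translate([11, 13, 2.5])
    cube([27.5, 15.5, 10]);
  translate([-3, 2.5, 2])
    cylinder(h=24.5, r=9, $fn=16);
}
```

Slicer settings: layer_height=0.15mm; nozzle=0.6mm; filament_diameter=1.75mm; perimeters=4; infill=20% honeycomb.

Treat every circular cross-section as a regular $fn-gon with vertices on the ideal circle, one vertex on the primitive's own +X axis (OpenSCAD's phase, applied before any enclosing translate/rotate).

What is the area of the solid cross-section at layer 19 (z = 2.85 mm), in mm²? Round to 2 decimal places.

887.46 mm²

At z = 2.85 mm: the 13.5×21 cube contributes its full rectangle (area 283.50 mm²); the 27.5×15.5 cube at (11, 13) contributes its full rectangle (area 426.25 mm²); the r=9 cylinder at (-3, 2.5) gives a regular 16-gon of circumradius 9 (constant along its height) (area = (16/2)·9.000²·sin(360°/16) = 247.98 mm²); Taking the union: the regions partially overlap — summed areas 957.73 mm² minus the doubly-counted overlap 70.27 mm² gives 887.46 mm² — area = 887.46 mm². Overall, the cross-section is a single solid region. Net area = 887.46 mm².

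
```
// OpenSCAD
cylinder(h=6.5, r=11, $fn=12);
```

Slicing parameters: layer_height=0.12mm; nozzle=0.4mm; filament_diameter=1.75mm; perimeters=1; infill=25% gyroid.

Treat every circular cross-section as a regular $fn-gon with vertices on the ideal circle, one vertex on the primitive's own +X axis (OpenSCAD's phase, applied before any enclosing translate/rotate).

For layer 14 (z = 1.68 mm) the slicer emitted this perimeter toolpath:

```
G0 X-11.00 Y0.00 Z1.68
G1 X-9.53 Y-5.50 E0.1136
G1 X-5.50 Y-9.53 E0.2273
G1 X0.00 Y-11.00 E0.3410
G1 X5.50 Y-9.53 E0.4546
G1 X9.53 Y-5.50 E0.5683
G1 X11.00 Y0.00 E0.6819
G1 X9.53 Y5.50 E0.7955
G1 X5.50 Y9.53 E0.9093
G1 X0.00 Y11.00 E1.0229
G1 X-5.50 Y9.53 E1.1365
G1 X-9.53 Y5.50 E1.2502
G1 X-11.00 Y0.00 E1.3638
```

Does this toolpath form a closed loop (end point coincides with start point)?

yes

Start point (G0): (-11.00, 0.00). End point (last G1): the path returns to the start — closed.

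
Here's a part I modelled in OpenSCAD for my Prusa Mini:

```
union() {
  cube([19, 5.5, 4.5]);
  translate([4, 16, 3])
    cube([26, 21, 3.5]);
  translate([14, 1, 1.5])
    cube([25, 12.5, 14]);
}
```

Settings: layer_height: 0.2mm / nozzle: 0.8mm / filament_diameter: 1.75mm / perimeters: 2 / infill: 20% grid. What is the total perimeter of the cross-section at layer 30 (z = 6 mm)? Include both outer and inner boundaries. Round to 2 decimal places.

At z = 6 mm: the cube is absent (z outside [0, 4.5]); the cube at (4, 16) (footprint 26×21) is included at this height (perimeter 94.00 mm); the 25×12.5 cube at (14, 1) contributes its full rectangle (perimeter 75.00 mm); Taking the union: the 2 present regions are separate (no shared area or edge), so areas and boundary lengths simply add and each stays a separate island — boundary = 169.00 mm. Overall, the cross-section has 2 separate islands. Total boundary length (outer) = 169.00 mm.

169.00 mm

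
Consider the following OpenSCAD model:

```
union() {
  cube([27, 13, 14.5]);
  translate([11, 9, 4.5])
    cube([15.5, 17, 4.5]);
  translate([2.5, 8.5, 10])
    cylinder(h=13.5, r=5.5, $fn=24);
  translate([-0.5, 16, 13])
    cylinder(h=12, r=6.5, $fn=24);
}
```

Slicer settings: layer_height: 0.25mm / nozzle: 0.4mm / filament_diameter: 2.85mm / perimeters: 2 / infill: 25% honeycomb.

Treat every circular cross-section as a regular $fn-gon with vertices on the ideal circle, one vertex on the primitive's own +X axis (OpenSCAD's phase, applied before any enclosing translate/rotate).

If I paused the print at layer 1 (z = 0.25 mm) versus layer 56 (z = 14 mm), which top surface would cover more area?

Layer 1 (z = 0.25): the cube is present — its section is the full 27×13 rectangle (area 351.00 mm²); the cube at (11, 9) is absent (z outside [4.5, 9]); the cylinder at (2.5, 8.5) is absent (z outside [10, 23.5]); the cylinder at (-0.5, 16) is not intersected at this z (z outside [13, 25]); Combining (union): only the 27×13 cube is present, so the union is just that shape — area = 351.00 mm². So its area = 351.00 mm². Layer 56 (z = 14): the cube is present — its section is the full 27×13 rectangle (area 351.00 mm²); the cube at (11, 9) is not intersected at this z (z outside [4.5, 9]); the cylinder at (2.5, 8.5): section is a regular 24-gon, circumradius r=5.5 (area = (24/2)·5.500²·sin(360°/24) = 93.95 mm²); the cylinder at (-0.5, 16): section is a regular 24-gon, circumradius r=6.5 (area = (24/2)·6.500²·sin(360°/24) = 131.22 mm²); Combining (union): the regions partially overlap — summed areas 576.17 mm² minus the doubly-counted overlap 92.64 mm² gives 483.53 mm² — area = 483.53 mm². So its area = 483.53 mm². Layer 56 is larger (483.53 vs 351.00 mm²).

layer 56 (z = 14 mm)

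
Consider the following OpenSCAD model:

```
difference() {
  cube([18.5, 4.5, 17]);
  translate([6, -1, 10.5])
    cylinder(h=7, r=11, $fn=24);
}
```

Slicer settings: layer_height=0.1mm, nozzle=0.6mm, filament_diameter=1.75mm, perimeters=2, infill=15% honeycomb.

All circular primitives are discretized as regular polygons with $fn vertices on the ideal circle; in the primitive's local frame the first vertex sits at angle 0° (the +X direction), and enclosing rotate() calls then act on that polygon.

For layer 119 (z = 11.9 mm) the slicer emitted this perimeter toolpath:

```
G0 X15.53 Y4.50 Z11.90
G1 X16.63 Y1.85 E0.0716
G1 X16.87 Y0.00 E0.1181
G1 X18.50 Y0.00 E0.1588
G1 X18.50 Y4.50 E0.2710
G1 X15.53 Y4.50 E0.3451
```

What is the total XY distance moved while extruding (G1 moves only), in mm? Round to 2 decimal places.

13.83 mm

Sum the Euclidean lengths of each G1 segment: total = 13.83 mm.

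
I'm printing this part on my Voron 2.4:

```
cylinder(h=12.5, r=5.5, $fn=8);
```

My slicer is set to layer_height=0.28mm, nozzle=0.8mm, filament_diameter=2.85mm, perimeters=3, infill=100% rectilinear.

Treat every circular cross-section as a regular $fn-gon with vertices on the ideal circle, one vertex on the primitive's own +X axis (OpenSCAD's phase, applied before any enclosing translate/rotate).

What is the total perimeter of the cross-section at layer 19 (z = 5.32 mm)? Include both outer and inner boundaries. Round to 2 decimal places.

33.68 mm

At z = 5.32 mm: the r=5.5 cylinder gives a regular 8-gon of circumradius 5.5 (constant along its height) (perimeter = 2·8·5.500·sin(180°/8) = 33.68 mm). Overall, the cross-section is a single solid region. Total boundary length (outer) = 33.68 mm.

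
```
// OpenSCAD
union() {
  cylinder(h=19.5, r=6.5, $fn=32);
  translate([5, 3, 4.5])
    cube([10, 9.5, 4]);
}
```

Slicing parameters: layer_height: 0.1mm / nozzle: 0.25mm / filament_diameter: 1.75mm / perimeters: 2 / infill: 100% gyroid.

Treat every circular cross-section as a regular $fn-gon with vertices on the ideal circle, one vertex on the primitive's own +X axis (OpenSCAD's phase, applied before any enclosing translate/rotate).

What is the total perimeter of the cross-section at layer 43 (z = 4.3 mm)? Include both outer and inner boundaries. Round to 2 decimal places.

At z = 4.3 mm: the cylinder: section is a regular 32-gon, circumradius r=6.5 (perimeter = 2·32·6.500·sin(180°/32) = 40.78 mm); the cube at (5, 3) is absent (z outside [4.5, 8.5]); Combining (union): only the r=6.5 cylinder is present, so the union is just that shape — boundary = 40.78 mm. Overall, the cross-section is a single solid region. Total boundary length (outer) = 40.78 mm.

40.78 mm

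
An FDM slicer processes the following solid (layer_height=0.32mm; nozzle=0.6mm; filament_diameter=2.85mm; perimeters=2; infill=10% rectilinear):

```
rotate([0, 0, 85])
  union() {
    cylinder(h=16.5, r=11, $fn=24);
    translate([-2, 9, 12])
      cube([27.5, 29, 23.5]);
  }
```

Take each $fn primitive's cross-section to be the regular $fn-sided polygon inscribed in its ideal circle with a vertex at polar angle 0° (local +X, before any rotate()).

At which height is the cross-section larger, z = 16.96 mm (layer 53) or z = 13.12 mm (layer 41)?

Layer 53 (z = 16.96): the cylinder is not intersected at this z (z outside [0, 16.5]); the 27.5×29 cube at (-2, 9) contributes its full rectangle (area 797.50 mm²); Taking the union: only the 27.5×29 cube at (-2, 9) is present, so the union is just that shape — area = 797.50 mm²; (rotated 85° about Z; rotation is an isometry so areas/perimeters/island counts are preserved). So its area = 797.50 mm². Layer 41 (z = 13.12): the cylinder: section is a regular 24-gon, circumradius r=11 (area = (24/2)·11.000²·sin(360°/24) = 375.81 mm²); the cube at (-2, 9) is present — its section is the full 27.5×29 rectangle (area 797.50 mm²); Taking the union: the regions partially overlap — summed areas 1173.31 mm² minus the doubly-counted overlap 11.93 mm² gives 1161.37 mm² — area = 1161.37 mm²; (whole slice rotated 85° about Z — lengths, areas and connectivity unchanged). So its area = 1161.37 mm². Layer 41 is larger (1161.37 vs 797.50 mm²).

layer 41 (z = 13.12 mm)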